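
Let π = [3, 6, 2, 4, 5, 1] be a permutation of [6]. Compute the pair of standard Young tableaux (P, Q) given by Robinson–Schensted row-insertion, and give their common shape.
P = [1, 4, 5] / [2, 6] / [3];  Q = [1, 2, 5] / [3, 4] / [6];  common shape = (3, 2, 1)

Row-insert the values π_1, π_2, … into P one at a time, bumping the leftmost entry strictly greater than the inserted value down to the next row. The recording tableau Q records, in position (i, j), the step at which that cell was added to P.
  Insert 3 (step 1): P = [3];  Q = [1]
  Insert 6 (step 2): P = [3, 6];  Q = [1, 2]
  Insert 2 (step 3): P = [2, 6] / [3];  Q = [1, 2] / [3]
  Insert 4 (step 4): P = [2, 4] / [3, 6];  Q = [1, 2] / [3, 4]
  Insert 5 (step 5): P = [2, 4, 5] / [3, 6];  Q = [1, 2, 5] / [3, 4]
  Insert 1 (step 6): P = [1, 4, 5] / [2, 6] / [3];  Q = [1, 2, 5] / [3, 4] / [6]
Final shape: (3, 2, 1).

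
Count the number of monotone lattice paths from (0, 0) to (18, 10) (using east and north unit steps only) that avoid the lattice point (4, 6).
Number of paths = 12480510

Total paths from (0, 0) to (18, 10): C(28, 18) = 13123110. Paths through (4, 6): (paths (0, 0) → (4, 6)) × (paths (4, 6) → (18, 10)) = C(10, 4) · C(18, 14) = 210 · 3060 = 642600. Avoidance count = 13123110 − 642600 = 12480510.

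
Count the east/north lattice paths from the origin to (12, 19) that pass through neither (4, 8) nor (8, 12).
Number of paths = 73571835

Inclusion–exclusion. Total paths: C(31, 12) = 141120525. Through P₁: C(12, 4)·C(19, 8) = 37413090. Through P₂: C(20, 8)·C(11, 4) = 41570100. Since P₁ is strictly southwest of P₂, a monotone path through both must visit P₁ then P₂; paths through both = C(12, 4)·C(8, 4)·C(11, 4) = 11434500. Avoid both = 141120525 − 37413090 − 41570100 + 11434500 = 73571835.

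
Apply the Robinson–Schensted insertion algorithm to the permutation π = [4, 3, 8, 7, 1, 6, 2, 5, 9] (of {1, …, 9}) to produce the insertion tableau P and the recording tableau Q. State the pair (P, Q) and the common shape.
P = [1, 2, 5, 9] / [3, 6] / [4, 7] / [8];  Q = [1, 3, 8, 9] / [2, 4] / [5, 6] / [7];  common shape = (4, 2, 2, 1)

Row-insert the values π_1, π_2, … into P one at a time, bumping the leftmost entry strictly greater than the inserted value down to the next row. The recording tableau Q records, in position (i, j), the step at which that cell was added to P.
  Insert 4 (step 1): P = [4];  Q = [1]
  Insert 3 (step 2): P = [3] / [4];  Q = [1] / [2]
  Insert 8 (step 3): P = [3, 8] / [4];  Q = [1, 3] / [2]
  Insert 7 (step 4): P = [3, 7] / [4, 8];  Q = [1, 3] / [2, 4]
  Insert 1 (step 5): P = [1, 7] / [3, 8] / [4];  Q = [1, 3] / [2, 4] / [5]
  Insert 6 (step 6): P = [1, 6] / [3, 7] / [4, 8];  Q = [1, 3] / [2, 4] / [5, 6]
  Insert 2 (step 7): P = [1, 2] / [3, 6] / [4, 7] / [8];  Q = [1, 3] / [2, 4] / [5, 6] / [7]
  Insert 5 (step 8): P = [1, 2, 5] / [3, 6] / [4, 7] / [8];  Q = [1, 3, 8] / [2, 4] / [5, 6] / [7]
  Insert 9 (step 9): P = [1, 2, 5, 9] / [3, 6] / [4, 7] / [8];  Q = [1, 3, 8, 9] / [2, 4] / [5, 6] / [7]
Final shape: (4, 2, 2, 1).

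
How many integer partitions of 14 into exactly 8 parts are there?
p(14, 8 parts) = 11

Partitions of n into exactly k parts ↔ partitions of n − k into at most k parts (subtract 1 from each part). For n = 14, k = 8, the partitions are: 7+1+1+1+1+1+1+1, 6+2+1+1+1+1+1+1, 5+3+1+1+1+1+1+1, 5+2+2+1+1+1+1+1, 4+4+1+1+1+1+1+1, 4+3+2+1+1+1+1+1, 4+2+2+2+1+1+1+1, 3+3+3+1+1+1+1+1, 3+3+2+2+1+1+1+1, 3+2+2+2+2+1+1+1, 2+2+2+2+2+2+1+1. Count = 11.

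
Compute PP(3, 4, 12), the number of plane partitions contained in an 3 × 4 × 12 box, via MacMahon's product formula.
PP(3, 4, 12) = 176729280

Evaluate the triple product over i = 1..3, j = 1..4, k = 1..12. The factors are (2/1) · (3/2) · (4/3) · (5/4) · (6/5) · (7/6) · (8/7) · (9/8) · … (144 factors total). The numerators and denominators telescope so the product is an integer; carrying out the multiplication exactly gives PP(3, 4, 12) = 176729280.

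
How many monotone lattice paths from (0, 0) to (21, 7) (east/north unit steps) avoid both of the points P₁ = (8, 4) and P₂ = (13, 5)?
Number of paths = 654930

Inclusion–exclusion. Total paths: C(28, 21) = 1184040. Through P₁: C(12, 8)·C(16, 13) = 277200. Through P₂: C(18, 13)·C(10, 8) = 385560. Since P₁ is strictly southwest of P₂, a monotone path through both must visit P₁ then P₂; paths through both = C(12, 8)·C(6, 5)·C(10, 8) = 133650. Avoid both = 1184040 − 277200 − 385560 + 133650 = 654930.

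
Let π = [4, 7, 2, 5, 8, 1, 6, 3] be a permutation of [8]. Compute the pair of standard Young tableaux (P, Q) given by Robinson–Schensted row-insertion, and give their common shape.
P = [1, 3, 6] / [2, 5, 8] / [4, 7];  Q = [1, 2, 5] / [3, 4, 7] / [6, 8];  common shape = (3, 3, 2)

Row-insert the values π_1, π_2, … into P one at a time, bumping the leftmost entry strictly greater than the inserted value down to the next row. The recording tableau Q records, in position (i, j), the step at which that cell was added to P.
  Insert 4 (step 1): P = [4];  Q = [1]
  Insert 7 (step 2): P = [4, 7];  Q = [1, 2]
  Insert 2 (step 3): P = [2, 7] / [4];  Q = [1, 2] / [3]
  Insert 5 (step 4): P = [2, 5] / [4, 7];  Q = [1, 2] / [3, 4]
  Insert 8 (step 5): P = [2, 5, 8] / [4, 7];  Q = [1, 2, 5] / [3, 4]
  Insert 1 (step 6): P = [1, 5, 8] / [2, 7] / [4];  Q = [1, 2, 5] / [3, 4] / [6]
  Insert 6 (step 7): P = [1, 5, 6] / [2, 7, 8] / [4];  Q = [1, 2, 5] / [3, 4, 7] / [6]
  Insert 3 (step 8): P = [1, 3, 6] / [2, 5, 8] / [4, 7];  Q = [1, 2, 5] / [3, 4, 7] / [6, 8]
Final shape: (3, 3, 2).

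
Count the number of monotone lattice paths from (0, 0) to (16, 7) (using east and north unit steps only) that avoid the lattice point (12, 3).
Number of paths = 213307

Total paths from (0, 0) to (16, 7): C(23, 16) = 245157. Paths through (12, 3): (paths (0, 0) → (12, 3)) × (paths (12, 3) → (16, 7)) = C(15, 12) · C(8, 4) = 455 · 70 = 31850. Avoidance count = 245157 − 31850 = 213307.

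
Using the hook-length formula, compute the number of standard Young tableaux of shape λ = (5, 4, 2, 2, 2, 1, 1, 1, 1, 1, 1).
# SYT of shape (5, 4, 2, 2, 2, 1, 1, 1, 1, 1, 1) = 73120740

Hook-length formula: f^λ = n! / Π hook(c), product over all cells c of the Young diagram. For λ = (5, 4, 2, 2, 2, 1, 1, 1, 1, 1, 1), n = 21 boxes. Hook lengths by row (left-to-right, top-to-bottom): [15, 8, 4, 3, 1]; [13, 6, 2, 1]; [10, 3]; [9, 2]; [8, 1]; [6]; [5]; [4]; [3]; [2]; [1]. Product of hooks = 698720256000. So f^λ = 21! / 698720256000 = 51090942171709440000 / 698720256000 = 73120740.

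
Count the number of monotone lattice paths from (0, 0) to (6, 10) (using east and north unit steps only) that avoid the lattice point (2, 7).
Number of paths = 6748

Total paths from (0, 0) to (6, 10): C(16, 6) = 8008. Paths through (2, 7): (paths (0, 0) → (2, 7)) × (paths (2, 7) → (6, 10)) = C(9, 2) · C(7, 4) = 36 · 35 = 1260. Avoidance count = 8008 − 1260 = 6748.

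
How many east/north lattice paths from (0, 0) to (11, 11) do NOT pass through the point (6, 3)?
Number of paths = 597324

Total paths from (0, 0) to (11, 11): C(22, 11) = 705432. Paths through (6, 3): (paths (0, 0) → (6, 3)) × (paths (6, 3) → (11, 11)) = C(9, 6) · C(13, 5) = 84 · 1287 = 108108. Avoidance count = 705432 − 108108 = 597324.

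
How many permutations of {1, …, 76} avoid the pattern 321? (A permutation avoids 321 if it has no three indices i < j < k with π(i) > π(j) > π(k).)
C_76 = 4790408930363303911328386208394864461024520

These 321-avoiding permutations are counted by the Catalan number C_n = (1/(n + 1)) · C(2n, n). For n = 76: C_76 = (1/77) · C(152, 76) = 368861487637974401172285738046404563498888040/77 = 4790408930363303911328386208394864461024520.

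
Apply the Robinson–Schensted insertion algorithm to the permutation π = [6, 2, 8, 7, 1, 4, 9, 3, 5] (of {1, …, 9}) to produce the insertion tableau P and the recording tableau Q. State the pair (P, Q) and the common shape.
P = [1, 3, 5] / [2, 4, 9] / [6, 7] / [8];  Q = [1, 3, 7] / [2, 4, 9] / [5, 6] / [8];  common shape = (3, 3, 2, 1)

Row-insert the values π_1, π_2, … into P one at a time, bumping the leftmost entry strictly greater than the inserted value down to the next row. The recording tableau Q records, in position (i, j), the step at which that cell was added to P.
  Insert 6 (step 1): P = [6];  Q = [1]
  Insert 2 (step 2): P = [2] / [6];  Q = [1] / [2]
  Insert 8 (step 3): P = [2, 8] / [6];  Q = [1, 3] / [2]
  Insert 7 (step 4): P = [2, 7] / [6, 8];  Q = [1, 3] / [2, 4]
  Insert 1 (step 5): P = [1, 7] / [2, 8] / [6];  Q = [1, 3] / [2, 4] / [5]
  Insert 4 (step 6): P = [1, 4] / [2, 7] / [6, 8];  Q = [1, 3] / [2, 4] / [5, 6]
  Insert 9 (step 7): P = [1, 4, 9] / [2, 7] / [6, 8];  Q = [1, 3, 7] / [2, 4] / [5, 6]
  Insert 3 (step 8): P = [1, 3, 9] / [2, 4] / [6, 7] / [8];  Q = [1, 3, 7] / [2, 4] / [5, 6] / [8]
  Insert 5 (step 9): P = [1, 3, 5] / [2, 4, 9] / [6, 7] / [8];  Q = [1, 3, 7] / [2, 4, 9] / [5, 6] / [8]
Final shape: (3, 3, 2, 1).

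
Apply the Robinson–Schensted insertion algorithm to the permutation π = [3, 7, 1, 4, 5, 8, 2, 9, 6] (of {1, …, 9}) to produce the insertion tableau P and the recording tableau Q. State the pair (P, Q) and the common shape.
P = [1, 2, 5, 6, 9] / [3, 4, 8] / [7];  Q = [1, 2, 5, 6, 8] / [3, 4, 9] / [7];  common shape = (5, 3, 1)

Row-insert the values π_1, π_2, … into P one at a time, bumping the leftmost entry strictly greater than the inserted value down to the next row. The recording tableau Q records, in position (i, j), the step at which that cell was added to P.
  Insert 3 (step 1): P = [3];  Q = [1]
  Insert 7 (step 2): P = [3, 7];  Q = [1, 2]
  Insert 1 (step 3): P = [1, 7] / [3];  Q = [1, 2] / [3]
  Insert 4 (step 4): P = [1, 4] / [3, 7];  Q = [1, 2] / [3, 4]
  Insert 5 (step 5): P = [1, 4, 5] / [3, 7];  Q = [1, 2, 5] / [3, 4]
  Insert 8 (step 6): P = [1, 4, 5, 8] / [3, 7];  Q = [1, 2, 5, 6] / [3, 4]
  Insert 2 (step 7): P = [1, 2, 5, 8] / [3, 4] / [7];  Q = [1, 2, 5, 6] / [3, 4] / [7]
  Insert 9 (step 8): P = [1, 2, 5, 8, 9] / [3, 4] / [7];  Q = [1, 2, 5, 6, 8] / [3, 4] / [7]
  Insert 6 (step 9): P = [1, 2, 5, 6, 9] / [3, 4, 8] / [7];  Q = [1, 2, 5, 6, 8] / [3, 4, 9] / [7]
Final shape: (5, 3, 1).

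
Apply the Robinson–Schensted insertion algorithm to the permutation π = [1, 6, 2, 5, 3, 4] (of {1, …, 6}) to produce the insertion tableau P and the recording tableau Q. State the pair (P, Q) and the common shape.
P = [1, 2, 3, 4] / [5] / [6];  Q = [1, 2, 4, 6] / [3] / [5];  common shape = (4, 1, 1)

Row-insert the values π_1, π_2, … into P one at a time, bumping the leftmost entry strictly greater than the inserted value down to the next row. The recording tableau Q records, in position (i, j), the step at which that cell was added to P.
  Insert 1 (step 1): P = [1];  Q = [1]
  Insert 6 (step 2): P = [1, 6];  Q = [1, 2]
  Insert 2 (step 3): P = [1, 2] / [6];  Q = [1, 2] / [3]
  Insert 5 (step 4): P = [1, 2, 5] / [6];  Q = [1, 2, 4] / [3]
  Insert 3 (step 5): P = [1, 2, 3] / [5] / [6];  Q = [1, 2, 4] / [3] / [5]
  Insert 4 (step 6): P = [1, 2, 3, 4] / [5] / [6];  Q = [1, 2, 4, 6] / [3] / [5]
Final shape: (4, 1, 1).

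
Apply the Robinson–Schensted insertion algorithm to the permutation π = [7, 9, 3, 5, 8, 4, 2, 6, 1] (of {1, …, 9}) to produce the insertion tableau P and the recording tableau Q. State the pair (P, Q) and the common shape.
P = [1, 4, 6] / [2, 8] / [3, 9] / [5] / [7];  Q = [1, 2, 5] / [3, 4] / [6, 8] / [7] / [9];  common shape = (3, 2, 2, 1, 1)

Row-insert the values π_1, π_2, … into P one at a time, bumping the leftmost entry strictly greater than the inserted value down to the next row. The recording tableau Q records, in position (i, j), the step at which that cell was added to P.
  Insert 7 (step 1): P = [7];  Q = [1]
  Insert 9 (step 2): P = [7, 9];  Q = [1, 2]
  Insert 3 (step 3): P = [3, 9] / [7];  Q = [1, 2] / [3]
  Insert 5 (step 4): P = [3, 5] / [7, 9];  Q = [1, 2] / [3, 4]
  Insert 8 (step 5): P = [3, 5, 8] / [7, 9];  Q = [1, 2, 5] / [3, 4]
  Insert 4 (step 6): P = [3, 4, 8] / [5, 9] / [7];  Q = [1, 2, 5] / [3, 4] / [6]
  Insert 2 (step 7): P = [2, 4, 8] / [3, 9] / [5] / [7];  Q = [1, 2, 5] / [3, 4] / [6] / [7]
  Insert 6 (step 8): P = [2, 4, 6] / [3, 8] / [5, 9] / [7];  Q = [1, 2, 5] / [3, 4] / [6, 8] / [7]
  Insert 1 (step 9): P = [1, 4, 6] / [2, 8] / [3, 9] / [5] / [7];  Q = [1, 2, 5] / [3, 4] / [6, 8] / [7] / [9]
Final shape: (3, 2, 2, 1, 1).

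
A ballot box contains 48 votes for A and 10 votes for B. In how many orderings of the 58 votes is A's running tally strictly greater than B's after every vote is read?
Strict-lead orderings = 34186557405

Total orderings of the 58 votes with 48 for A: C(58, 48) = 52179482355. By the Bertrand ballot formula (Cycle Lemma / reflection principle), the number of orderings in which A is strictly ahead of B throughout is (p − q)/(p + q) · C(p + q, p) = (48 − 10)/(48 + 10) · 52179482355 = 34186557405.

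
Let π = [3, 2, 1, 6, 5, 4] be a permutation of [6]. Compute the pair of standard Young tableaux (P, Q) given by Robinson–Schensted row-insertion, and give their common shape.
P = [1, 4] / [2, 5] / [3, 6];  Q = [1, 4] / [2, 5] / [3, 6];  common shape = (2, 2, 2)

Row-insert the values π_1, π_2, … into P one at a time, bumping the leftmost entry strictly greater than the inserted value down to the next row. The recording tableau Q records, in position (i, j), the step at which that cell was added to P.
  Insert 3 (step 1): P = [3];  Q = [1]
  Insert 2 (step 2): P = [2] / [3];  Q = [1] / [2]
  Insert 1 (step 3): P = [1] / [2] / [3];  Q = [1] / [2] / [3]
  Insert 6 (step 4): P = [1, 6] / [2] / [3];  Q = [1, 4] / [2] / [3]
  Insert 5 (step 5): P = [1, 5] / [2, 6] / [3];  Q = [1, 4] / [2, 5] / [3]
  Insert 4 (step 6): P = [1, 4] / [2, 5] / [3, 6];  Q = [1, 4] / [2, 5] / [3, 6]
Final shape: (2, 2, 2).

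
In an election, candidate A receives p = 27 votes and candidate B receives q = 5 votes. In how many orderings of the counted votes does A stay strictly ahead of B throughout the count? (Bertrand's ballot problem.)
Strict-lead orderings = 138446

Total orderings of the 32 votes with 27 for A: C(32, 27) = 201376. By the Bertrand ballot formula (Cycle Lemma / reflection principle), the number of orderings in which A is strictly ahead of B throughout is (p − q)/(p + q) · C(p + q, p) = (27 − 5)/(27 + 5) · 201376 = 138446.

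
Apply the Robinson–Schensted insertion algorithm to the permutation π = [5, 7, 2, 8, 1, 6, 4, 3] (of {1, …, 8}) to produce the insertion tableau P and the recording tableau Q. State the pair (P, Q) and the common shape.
P = [1, 3, 8] / [2, 4] / [5, 6] / [7];  Q = [1, 2, 4] / [3, 6] / [5, 7] / [8];  common shape = (3, 2, 2, 1)

Row-insert the values π_1, π_2, … into P one at a time, bumping the leftmost entry strictly greater than the inserted value down to the next row. The recording tableau Q records, in position (i, j), the step at which that cell was added to P.
  Insert 5 (step 1): P = [5];  Q = [1]
  Insert 7 (step 2): P = [5, 7];  Q = [1, 2]
  Insert 2 (step 3): P = [2, 7] / [5];  Q = [1, 2] / [3]
  Insert 8 (step 4): P = [2, 7, 8] / [5];  Q = [1, 2, 4] / [3]
  Insert 1 (step 5): P = [1, 7, 8] / [2] / [5];  Q = [1, 2, 4] / [3] / [5]
  Insert 6 (step 6): P = [1, 6, 8] / [2, 7] / [5];  Q = [1, 2, 4] / [3, 6] / [5]
  Insert 4 (step 7): P = [1, 4, 8] / [2, 6] / [5, 7];  Q = [1, 2, 4] / [3, 6] / [5, 7]
  Insert 3 (step 8): P = [1, 3, 8] / [2, 4] / [5, 6] / [7];  Q = [1, 2, 4] / [3, 6] / [5, 7] / [8]
Final shape: (3, 2, 2, 1).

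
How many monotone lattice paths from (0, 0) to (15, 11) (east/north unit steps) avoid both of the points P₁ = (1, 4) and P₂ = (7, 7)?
Number of paths = 5653820

Inclusion–exclusion. Total paths: C(26, 15) = 7726160. Through P₁: C(5, 1)·C(21, 14) = 581400. Through P₂: C(14, 7)·C(12, 8) = 1698840. Since P₁ is strictly southwest of P₂, a monotone path through both must visit P₁ then P₂; paths through both = C(5, 1)·C(9, 6)·C(12, 8) = 207900. Avoid both = 7726160 − 581400 − 1698840 + 207900 = 5653820.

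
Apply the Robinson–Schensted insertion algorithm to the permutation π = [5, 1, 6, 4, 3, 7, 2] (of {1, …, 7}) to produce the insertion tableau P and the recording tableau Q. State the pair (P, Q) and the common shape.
P = [1, 2, 7] / [3, 6] / [4] / [5];  Q = [1, 3, 6] / [2, 4] / [5] / [7];  common shape = (3, 2, 1, 1)

Row-insert the values π_1, π_2, … into P one at a time, bumping the leftmost entry strictly greater than the inserted value down to the next row. The recording tableau Q records, in position (i, j), the step at which that cell was added to P.
  Insert 5 (step 1): P = [5];  Q = [1]
  Insert 1 (step 2): P = [1] / [5];  Q = [1] / [2]
  Insert 6 (step 3): P = [1, 6] / [5];  Q = [1, 3] / [2]
  Insert 4 (step 4): P = [1, 4] / [5, 6];  Q = [1, 3] / [2, 4]
  Insert 3 (step 5): P = [1, 3] / [4, 6] / [5];  Q = [1, 3] / [2, 4] / [5]
  Insert 7 (step 6): P = [1, 3, 7] / [4, 6] / [5];  Q = [1, 3, 6] / [2, 4] / [5]
  Insert 2 (step 7): P = [1, 2, 7] / [3, 6] / [4] / [5];  Q = [1, 3, 6] / [2, 4] / [5] / [7]
Final shape: (3, 2, 1, 1).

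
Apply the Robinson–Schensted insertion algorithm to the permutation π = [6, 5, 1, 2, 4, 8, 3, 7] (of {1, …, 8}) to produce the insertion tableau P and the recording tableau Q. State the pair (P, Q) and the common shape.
P = [1, 2, 3, 7] / [4, 8] / [5] / [6];  Q = [1, 4, 5, 6] / [2, 8] / [3] / [7];  common shape = (4, 2, 1, 1)

Row-insert the values π_1, π_2, … into P one at a time, bumping the leftmost entry strictly greater than the inserted value down to the next row. The recording tableau Q records, in position (i, j), the step at which that cell was added to P.
  Insert 6 (step 1): P = [6];  Q = [1]
  Insert 5 (step 2): P = [5] / [6];  Q = [1] / [2]
  Insert 1 (step 3): P = [1] / [5] / [6];  Q = [1] / [2] / [3]
  Insert 2 (step 4): P = [1, 2] / [5] / [6];  Q = [1, 4] / [2] / [3]
  Insert 4 (step 5): P = [1, 2, 4] / [5] / [6];  Q = [1, 4, 5] / [2] / [3]
  Insert 8 (step 6): P = [1, 2, 4, 8] / [5] / [6];  Q = [1, 4, 5, 6] / [2] / [3]
  Insert 3 (step 7): P = [1, 2, 3, 8] / [4] / [5] / [6];  Q = [1, 4, 5, 6] / [2] / [3] / [7]
  Insert 7 (step 8): P = [1, 2, 3, 7] / [4, 8] / [5] / [6];  Q = [1, 4, 5, 6] / [2, 8] / [3] / [7]
Final shape: (4, 2, 1, 1).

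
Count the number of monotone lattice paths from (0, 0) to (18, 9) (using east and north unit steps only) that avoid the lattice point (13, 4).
Number of paths = 4087065

Total paths from (0, 0) to (18, 9): C(27, 18) = 4686825. Paths through (13, 4): (paths (0, 0) → (13, 4)) × (paths (13, 4) → (18, 9)) = C(17, 13) · C(10, 5) = 2380 · 252 = 599760. Avoidance count = 4686825 − 599760 = 4087065.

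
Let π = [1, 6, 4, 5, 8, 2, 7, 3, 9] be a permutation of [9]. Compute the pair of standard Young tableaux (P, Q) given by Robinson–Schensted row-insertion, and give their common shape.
P = [1, 2, 3, 7, 9] / [4, 5] / [6, 8];  Q = [1, 2, 4, 5, 9] / [3, 7] / [6, 8];  common shape = (5, 2, 2)

Row-insert the values π_1, π_2, … into P one at a time, bumping the leftmost entry strictly greater than the inserted value down to the next row. The recording tableau Q records, in position (i, j), the step at which that cell was added to P.
  Insert 1 (step 1): P = [1];  Q = [1]
  Insert 6 (step 2): P = [1, 6];  Q = [1, 2]
  Insert 4 (step 3): P = [1, 4] / [6];  Q = [1, 2] / [3]
  Insert 5 (step 4): P = [1, 4, 5] / [6];  Q = [1, 2, 4] / [3]
  Insert 8 (step 5): P = [1, 4, 5, 8] / [6];  Q = [1, 2, 4, 5] / [3]
  Insert 2 (step 6): P = [1, 2, 5, 8] / [4] / [6];  Q = [1, 2, 4, 5] / [3] / [6]
  Insert 7 (step 7): P = [1, 2, 5, 7] / [4, 8] / [6];  Q = [1, 2, 4, 5] / [3, 7] / [6]
  Insert 3 (step 8): P = [1, 2, 3, 7] / [4, 5] / [6, 8];  Q = [1, 2, 4, 5] / [3, 7] / [6, 8]
  Insert 9 (step 9): P = [1, 2, 3, 7, 9] / [4, 5] / [6, 8];  Q = [1, 2, 4, 5, 9] / [3, 7] / [6, 8]
Final shape: (5, 2, 2).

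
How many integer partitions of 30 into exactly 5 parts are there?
p(30, 5 parts) = 377

Partitions of n into exactly k parts are in bijection with partitions of n − k into at most k parts (subtract 1 from each part). So p(30, exactly 5) = p(25, parts ≤ 5). Computing via the recurrence p(m, j) = p(m, j−1) + p(m−j, j) gives 377.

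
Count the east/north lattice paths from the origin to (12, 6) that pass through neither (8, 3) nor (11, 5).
Number of paths = 7353

Inclusion–exclusion. Total paths: C(18, 12) = 18564. Through P₁: C(11, 8)·C(7, 4) = 5775. Through P₂: C(16, 11)·C(2, 1) = 8736. Since P₁ is strictly southwest of P₂, a monotone path through both must visit P₁ then P₂; paths through both = C(11, 8)·C(5, 3)·C(2, 1) = 3300. Avoid both = 18564 − 5775 − 8736 + 3300 = 7353.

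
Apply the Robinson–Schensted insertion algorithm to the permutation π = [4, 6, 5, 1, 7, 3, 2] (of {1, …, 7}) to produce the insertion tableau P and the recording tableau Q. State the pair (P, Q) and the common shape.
P = [1, 2, 7] / [3, 5] / [4] / [6];  Q = [1, 2, 5] / [3, 6] / [4] / [7];  common shape = (3, 2, 1, 1)

Row-insert the values π_1, π_2, … into P one at a time, bumping the leftmost entry strictly greater than the inserted value down to the next row. The recording tableau Q records, in position (i, j), the step at which that cell was added to P.
  Insert 4 (step 1): P = [4];  Q = [1]
  Insert 6 (step 2): P = [4, 6];  Q = [1, 2]
  Insert 5 (step 3): P = [4, 5] / [6];  Q = [1, 2] / [3]
  Insert 1 (step 4): P = [1, 5] / [4] / [6];  Q = [1, 2] / [3] / [4]
  Insert 7 (step 5): P = [1, 5, 7] / [4] / [6];  Q = [1, 2, 5] / [3] / [4]
  Insert 3 (step 6): P = [1, 3, 7] / [4, 5] / [6];  Q = [1, 2, 5] / [3, 6] / [4]
  Insert 2 (step 7): P = [1, 2, 7] / [3, 5] / [4] / [6];  Q = [1, 2, 5] / [3, 6] / [4] / [7]
Final shape: (3, 2, 1, 1).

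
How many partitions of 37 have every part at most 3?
p(37, parts ≤ 3) = 133

Use the recurrence p(n, m) = p(n, m−1) + p(n−m, m): either the largest part is < m (count p(n, m−1)) or the largest part is exactly m (remove one copy of m, count p(n−m, m)). With p(0, ·) = 1 this gives p(37, parts ≤ 3) = 133. (By conjugating Young diagrams, this also counts partitions of 37 into at most 3 parts.)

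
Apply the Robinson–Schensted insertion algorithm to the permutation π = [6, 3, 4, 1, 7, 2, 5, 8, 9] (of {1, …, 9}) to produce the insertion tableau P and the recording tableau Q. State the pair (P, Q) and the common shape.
P = [1, 2, 5, 8, 9] / [3, 4, 7] / [6];  Q = [1, 3, 5, 8, 9] / [2, 6, 7] / [4];  common shape = (5, 3, 1)

Row-insert the values π_1, π_2, … into P one at a time, bumping the leftmost entry strictly greater than the inserted value down to the next row. The recording tableau Q records, in position (i, j), the step at which that cell was added to P.
  Insert 6 (step 1): P = [6];  Q = [1]
  Insert 3 (step 2): P = [3] / [6];  Q = [1] / [2]
  Insert 4 (step 3): P = [3, 4] / [6];  Q = [1, 3] / [2]
  Insert 1 (step 4): P = [1, 4] / [3] / [6];  Q = [1, 3] / [2] / [4]
  Insert 7 (step 5): P = [1, 4, 7] / [3] / [6];  Q = [1, 3, 5] / [2] / [4]
  Insert 2 (step 6): P = [1, 2, 7] / [3, 4] / [6];  Q = [1, 3, 5] / [2, 6] / [4]
  Insert 5 (step 7): P = [1, 2, 5] / [3, 4, 7] / [6];  Q = [1, 3, 5] / [2, 6, 7] / [4]
  Insert 8 (step 8): P = [1, 2, 5, 8] / [3, 4, 7] / [6];  Q = [1, 3, 5, 8] / [2, 6, 7] / [4]
  Insert 9 (step 9): P = [1, 2, 5, 8, 9] / [3, 4, 7] / [6];  Q = [1, 3, 5, 8, 9] / [2, 6, 7] / [4]
Final shape: (5, 3, 1).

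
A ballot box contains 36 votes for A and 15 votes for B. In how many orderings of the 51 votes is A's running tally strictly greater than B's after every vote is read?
Strict-lead orderings = 1312983918820

Total orderings of the 51 votes with 36 for A: C(51, 36) = 3188675231420. By the Bertrand ballot formula (Cycle Lemma / reflection principle), the number of orderings in which A is strictly ahead of B throughout is (p − q)/(p + q) · C(p + q, p) = (36 − 15)/(36 + 15) · 3188675231420 = 1312983918820.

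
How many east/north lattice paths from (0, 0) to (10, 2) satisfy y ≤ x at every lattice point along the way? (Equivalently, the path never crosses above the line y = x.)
Number of paths = 54

By the reflection principle (André's argument), the number of monotone paths to (10, 2) with n ≤ m that never go above y = x is C(12, 10) − C(12, 11) = 66 − 12 = 54.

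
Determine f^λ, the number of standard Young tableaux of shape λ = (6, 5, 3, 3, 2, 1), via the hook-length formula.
# SYT of shape (6, 5, 3, 3, 2, 1) = 214988800

Hook-length formula: f^λ = n! / Π hook(c), product over all cells c of the Young diagram. For λ = (6, 5, 3, 3, 2, 1), n = 20 boxes. Hook lengths by row (left-to-right, top-to-bottom): [11, 9, 7, 4, 3, 1]; [9, 7, 5, 2, 1]; [6, 4, 2]; [5, 3, 1]; [3, 1]; [1]. Product of hooks = 11316412800. So f^λ = 20! / 11316412800 = 2432902008176640000 / 11316412800 = 214988800.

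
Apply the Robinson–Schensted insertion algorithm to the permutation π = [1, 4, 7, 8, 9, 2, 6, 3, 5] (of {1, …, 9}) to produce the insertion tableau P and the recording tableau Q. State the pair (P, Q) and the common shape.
P = [1, 2, 3, 5, 9] / [4, 6, 8] / [7];  Q = [1, 2, 3, 4, 5] / [6, 7, 9] / [8];  common shape = (5, 3, 1)

Row-insert the values π_1, π_2, … into P one at a time, bumping the leftmost entry strictly greater than the inserted value down to the next row. The recording tableau Q records, in position (i, j), the step at which that cell was added to P.
  Insert 1 (step 1): P = [1];  Q = [1]
  Insert 4 (step 2): P = [1, 4];  Q = [1, 2]
  Insert 7 (step 3): P = [1, 4, 7];  Q = [1, 2, 3]
  Insert 8 (step 4): P = [1, 4, 7, 8];  Q = [1, 2, 3, 4]
  Insert 9 (step 5): P = [1, 4, 7, 8, 9];  Q = [1, 2, 3, 4, 5]
  Insert 2 (step 6): P = [1, 2, 7, 8, 9] / [4];  Q = [1, 2, 3, 4, 5] / [6]
  Insert 6 (step 7): P = [1, 2, 6, 8, 9] / [4, 7];  Q = [1, 2, 3, 4, 5] / [6, 7]
  Insert 3 (step 8): P = [1, 2, 3, 8, 9] / [4, 6] / [7];  Q = [1, 2, 3, 4, 5] / [6, 7] / [8]
  Insert 5 (step 9): P = [1, 2, 3, 5, 9] / [4, 6, 8] / [7];  Q = [1, 2, 3, 4, 5] / [6, 7, 9] / [8]
Final shape: (5, 3, 1).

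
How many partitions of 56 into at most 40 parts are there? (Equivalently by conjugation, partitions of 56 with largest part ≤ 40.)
p(56, parts ≤ 40) = 526139

Use the recurrence p(n, m) = p(n, m−1) + p(n−m, m): either the largest part is < m (count p(n, m−1)) or the largest part is exactly m (remove one copy of m, count p(n−m, m)). With p(0, ·) = 1 this gives p(56, parts ≤ 40) = 526139. (By conjugating Young diagrams, this also counts partitions of 56 into at most 40 parts.)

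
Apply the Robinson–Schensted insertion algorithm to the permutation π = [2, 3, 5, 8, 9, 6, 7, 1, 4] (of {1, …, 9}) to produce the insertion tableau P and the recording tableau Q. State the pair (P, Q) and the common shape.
P = [1, 3, 4, 6, 7] / [2, 5] / [8, 9];  Q = [1, 2, 3, 4, 5] / [6, 7] / [8, 9];  common shape = (5, 2, 2)

Row-insert the values π_1, π_2, … into P one at a time, bumping the leftmost entry strictly greater than the inserted value down to the next row. The recording tableau Q records, in position (i, j), the step at which that cell was added to P.
  Insert 2 (step 1): P = [2];  Q = [1]
  Insert 3 (step 2): P = [2, 3];  Q = [1, 2]
  Insert 5 (step 3): P = [2, 3, 5];  Q = [1, 2, 3]
  Insert 8 (step 4): P = [2, 3, 5, 8];  Q = [1, 2, 3, 4]
  Insert 9 (step 5): P = [2, 3, 5, 8, 9];  Q = [1, 2, 3, 4, 5]
  Insert 6 (step 6): P = [2, 3, 5, 6, 9] / [8];  Q = [1, 2, 3, 4, 5] / [6]
  Insert 7 (step 7): P = [2, 3, 5, 6, 7] / [8, 9];  Q = [1, 2, 3, 4, 5] / [6, 7]
  Insert 1 (step 8): P = [1, 3, 5, 6, 7] / [2, 9] / [8];  Q = [1, 2, 3, 4, 5] / [6, 7] / [8]
  Insert 4 (step 9): P = [1, 3, 4, 6, 7] / [2, 5] / [8, 9];  Q = [1, 2, 3, 4, 5] / [6, 7] / [8, 9]
Final shape: (5, 2, 2).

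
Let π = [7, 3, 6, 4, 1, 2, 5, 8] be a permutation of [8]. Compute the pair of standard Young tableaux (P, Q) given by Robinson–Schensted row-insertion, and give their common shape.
P = [1, 2, 5, 8] / [3, 4] / [6] / [7];  Q = [1, 3, 7, 8] / [2, 6] / [4] / [5];  common shape = (4, 2, 1, 1)

Row-insert the values π_1, π_2, … into P one at a time, bumping the leftmost entry strictly greater than the inserted value down to the next row. The recording tableau Q records, in position (i, j), the step at which that cell was added to P.
  Insert 7 (step 1): P = [7];  Q = [1]
  Insert 3 (step 2): P = [3] / [7];  Q = [1] / [2]
  Insert 6 (step 3): P = [3, 6] / [7];  Q = [1, 3] / [2]
  Insert 4 (step 4): P = [3, 4] / [6] / [7];  Q = [1, 3] / [2] / [4]
  Insert 1 (step 5): P = [1, 4] / [3] / [6] / [7];  Q = [1, 3] / [2] / [4] / [5]
  Insert 2 (step 6): P = [1, 2] / [3, 4] / [6] / [7];  Q = [1, 3] / [2, 6] / [4] / [5]
  Insert 5 (step 7): P = [1, 2, 5] / [3, 4] / [6] / [7];  Q = [1, 3, 7] / [2, 6] / [4] / [5]
  Insert 8 (step 8): P = [1, 2, 5, 8] / [3, 4] / [6] / [7];  Q = [1, 3, 7, 8] / [2, 6] / [4] / [5]
Final shape: (4, 2, 1, 1).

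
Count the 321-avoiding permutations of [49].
C_49 = 509552245179617138054608572

These 321-avoiding permutations are counted by the Catalan number C_n = (1/(n + 1)) · C(2n, n). For n = 49: C_49 = (1/50) · C(98, 49) = 25477612258980856902730428600/50 = 509552245179617138054608572.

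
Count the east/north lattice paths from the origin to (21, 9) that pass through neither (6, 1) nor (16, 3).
Number of paths = 10640718

Inclusion–exclusion. Total paths: C(30, 21) = 14307150. Through P₁: C(7, 6)·C(23, 15) = 3432198. Through P₂: C(19, 16)·C(11, 5) = 447678. Since P₁ is strictly southwest of P₂, a monotone path through both must visit P₁ then P₂; paths through both = C(7, 6)·C(12, 10)·C(11, 5) = 213444. Avoid both = 14307150 − 3432198 − 447678 + 213444 = 10640718.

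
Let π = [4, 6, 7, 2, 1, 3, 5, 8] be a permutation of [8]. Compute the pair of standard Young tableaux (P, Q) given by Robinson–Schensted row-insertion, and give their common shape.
P = [1, 3, 5, 8] / [2, 6, 7] / [4];  Q = [1, 2, 3, 8] / [4, 6, 7] / [5];  common shape = (4, 3, 1)

Row-insert the values π_1, π_2, … into P one at a time, bumping the leftmost entry strictly greater than the inserted value down to the next row. The recording tableau Q records, in position (i, j), the step at which that cell was added to P.
  Insert 4 (step 1): P = [4];  Q = [1]
  Insert 6 (step 2): P = [4, 6];  Q = [1, 2]
  Insert 7 (step 3): P = [4, 6, 7];  Q = [1, 2, 3]
  Insert 2 (step 4): P = [2, 6, 7] / [4];  Q = [1, 2, 3] / [4]
  Insert 1 (step 5): P = [1, 6, 7] / [2] / [4];  Q = [1, 2, 3] / [4] / [5]
  Insert 3 (step 6): P = [1, 3, 7] / [2, 6] / [4];  Q = [1, 2, 3] / [4, 6] / [5]
  Insert 5 (step 7): P = [1, 3, 5] / [2, 6, 7] / [4];  Q = [1, 2, 3] / [4, 6, 7] / [5]
  Insert 8 (step 8): P = [1, 3, 5, 8] / [2, 6, 7] / [4];  Q = [1, 2, 3, 8] / [4, 6, 7] / [5]
Final shape: (4, 3, 1).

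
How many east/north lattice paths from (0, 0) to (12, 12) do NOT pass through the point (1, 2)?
Number of paths = 1646008

Total paths from (0, 0) to (12, 12): C(24, 12) = 2704156. Paths through (1, 2): (paths (0, 0) → (1, 2)) × (paths (1, 2) → (12, 12)) = C(3, 1) · C(21, 11) = 3 · 352716 = 1058148. Avoidance count = 2704156 − 1058148 = 1646008.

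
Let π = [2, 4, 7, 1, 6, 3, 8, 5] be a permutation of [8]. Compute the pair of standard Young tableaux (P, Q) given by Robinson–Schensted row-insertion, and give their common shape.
P = [1, 3, 5, 8] / [2, 4, 6] / [7];  Q = [1, 2, 3, 7] / [4, 5, 8] / [6];  common shape = (4, 3, 1)

Row-insert the values π_1, π_2, … into P one at a time, bumping the leftmost entry strictly greater than the inserted value down to the next row. The recording tableau Q records, in position (i, j), the step at which that cell was added to P.
  Insert 2 (step 1): P = [2];  Q = [1]
  Insert 4 (step 2): P = [2, 4];  Q = [1, 2]
  Insert 7 (step 3): P = [2, 4, 7];  Q = [1, 2, 3]
  Insert 1 (step 4): P = [1, 4, 7] / [2];  Q = [1, 2, 3] / [4]
  Insert 6 (step 5): P = [1, 4, 6] / [2, 7];  Q = [1, 2, 3] / [4, 5]
  Insert 3 (step 6): P = [1, 3, 6] / [2, 4] / [7];  Q = [1, 2, 3] / [4, 5] / [6]
  Insert 8 (step 7): P = [1, 3, 6, 8] / [2, 4] / [7];  Q = [1, 2, 3, 7] / [4, 5] / [6]
  Insert 5 (step 8): P = [1, 3, 5, 8] / [2, 4, 6] / [7];  Q = [1, 2, 3, 7] / [4, 5, 8] / [6]
Final shape: (4, 3, 1).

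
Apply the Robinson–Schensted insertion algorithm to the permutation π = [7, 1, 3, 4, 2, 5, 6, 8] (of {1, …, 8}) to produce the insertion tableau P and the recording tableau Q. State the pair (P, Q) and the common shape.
P = [1, 2, 4, 5, 6, 8] / [3] / [7];  Q = [1, 3, 4, 6, 7, 8] / [2] / [5];  common shape = (6, 1, 1)

Row-insert the values π_1, π_2, … into P one at a time, bumping the leftmost entry strictly greater than the inserted value down to the next row. The recording tableau Q records, in position (i, j), the step at which that cell was added to P.
  Insert 7 (step 1): P = [7];  Q = [1]
  Insert 1 (step 2): P = [1] / [7];  Q = [1] / [2]
  Insert 3 (step 3): P = [1, 3] / [7];  Q = [1, 3] / [2]
  Insert 4 (step 4): P = [1, 3, 4] / [7];  Q = [1, 3, 4] / [2]
  Insert 2 (step 5): P = [1, 2, 4] / [3] / [7];  Q = [1, 3, 4] / [2] / [5]
  Insert 5 (step 6): P = [1, 2, 4, 5] / [3] / [7];  Q = [1, 3, 4, 6] / [2] / [5]
  Insert 6 (step 7): P = [1, 2, 4, 5, 6] / [3] / [7];  Q = [1, 3, 4, 6, 7] / [2] / [5]
  Insert 8 (step 8): P = [1, 2, 4, 5, 6, 8] / [3] / [7];  Q = [1, 3, 4, 6, 7, 8] / [2] / [5]
Final shape: (6, 1, 1).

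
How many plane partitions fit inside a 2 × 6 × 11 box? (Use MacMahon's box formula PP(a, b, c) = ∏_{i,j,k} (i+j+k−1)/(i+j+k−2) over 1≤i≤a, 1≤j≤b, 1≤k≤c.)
PP(2, 6, 11) = 32821152

Evaluate the triple product over i = 1..2, j = 1..6, k = 1..11. The factors are (2/1) · (3/2) · (4/3) · (5/4) · (6/5) · (7/6) · (8/7) · (9/8) · … (132 factors total). The numerators and denominators telescope so the product is an integer; carrying out the multiplication exactly gives PP(2, 6, 11) = 32821152.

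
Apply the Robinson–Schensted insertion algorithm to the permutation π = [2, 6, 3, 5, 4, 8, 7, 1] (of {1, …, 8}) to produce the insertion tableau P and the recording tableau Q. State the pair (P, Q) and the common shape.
P = [1, 3, 4, 7] / [2, 8] / [5] / [6];  Q = [1, 2, 4, 6] / [3, 7] / [5] / [8];  common shape = (4, 2, 1, 1)

Row-insert the values π_1, π_2, … into P one at a time, bumping the leftmost entry strictly greater than the inserted value down to the next row. The recording tableau Q records, in position (i, j), the step at which that cell was added to P.
  Insert 2 (step 1): P = [2];  Q = [1]
  Insert 6 (step 2): P = [2, 6];  Q = [1, 2]
  Insert 3 (step 3): P = [2, 3] / [6];  Q = [1, 2] / [3]
  Insert 5 (step 4): P = [2, 3, 5] / [6];  Q = [1, 2, 4] / [3]
  Insert 4 (step 5): P = [2, 3, 4] / [5] / [6];  Q = [1, 2, 4] / [3] / [5]
  Insert 8 (step 6): P = [2, 3, 4, 8] / [5] / [6];  Q = [1, 2, 4, 6] / [3] / [5]
  Insert 7 (step 7): P = [2, 3, 4, 7] / [5, 8] / [6];  Q = [1, 2, 4, 6] / [3, 7] / [5]
  Insert 1 (step 8): P = [1, 3, 4, 7] / [2, 8] / [5] / [6];  Q = [1, 2, 4, 6] / [3, 7] / [5] / [8]
Final shape: (4, 2, 1, 1).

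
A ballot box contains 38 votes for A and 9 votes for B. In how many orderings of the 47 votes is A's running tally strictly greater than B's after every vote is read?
Strict-lead orderings = 840783515

Total orderings of the 47 votes with 38 for A: C(47, 38) = 1362649145. By the Bertrand ballot formula (Cycle Lemma / reflection principle), the number of orderings in which A is strictly ahead of B throughout is (p − q)/(p + q) · C(p + q, p) = (38 − 9)/(38 + 9) · 1362649145 = 840783515.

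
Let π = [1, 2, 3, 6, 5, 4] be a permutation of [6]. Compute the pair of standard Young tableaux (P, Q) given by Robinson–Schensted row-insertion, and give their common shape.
P = [1, 2, 3, 4] / [5] / [6];  Q = [1, 2, 3, 4] / [5] / [6];  common shape = (4, 1, 1)

Row-insert the values π_1, π_2, … into P one at a time, bumping the leftmost entry strictly greater than the inserted value down to the next row. The recording tableau Q records, in position (i, j), the step at which that cell was added to P.
  Insert 1 (step 1): P = [1];  Q = [1]
  Insert 2 (step 2): P = [1, 2];  Q = [1, 2]
  Insert 3 (step 3): P = [1, 2, 3];  Q = [1, 2, 3]
  Insert 6 (step 4): P = [1, 2, 3, 6];  Q = [1, 2, 3, 4]
  Insert 5 (step 5): P = [1, 2, 3, 5] / [6];  Q = [1, 2, 3, 4] / [5]
  Insert 4 (step 6): P = [1, 2, 3, 4] / [5] / [6];  Q = [1, 2, 3, 4] / [5] / [6]
Final shape: (4, 1, 1).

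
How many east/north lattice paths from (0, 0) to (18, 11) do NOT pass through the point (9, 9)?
Number of paths = 31923190

Total paths from (0, 0) to (18, 11): C(29, 18) = 34597290. Paths through (9, 9): (paths (0, 0) → (9, 9)) × (paths (9, 9) → (18, 11)) = C(18, 9) · C(11, 9) = 48620 · 55 = 2674100. Avoidance count = 34597290 − 2674100 = 31923190.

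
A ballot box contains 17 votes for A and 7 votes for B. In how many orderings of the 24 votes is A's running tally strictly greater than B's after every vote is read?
Strict-lead orderings = 144210

Total orderings of the 24 votes with 17 for A: C(24, 17) = 346104. By the Bertrand ballot formula (Cycle Lemma / reflection principle), the number of orderings in which A is strictly ahead of B throughout is (p − q)/(p + q) · C(p + q, p) = (17 − 7)/(17 + 7) · 346104 = 144210.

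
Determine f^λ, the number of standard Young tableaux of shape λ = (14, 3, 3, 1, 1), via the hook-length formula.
# SYT of shape (14, 3, 3, 1, 1) = 10346336

Hook-length formula: f^λ = n! / Π hook(c), product over all cells c of the Young diagram. For λ = (14, 3, 3, 1, 1), n = 22 boxes. Hook lengths by row (left-to-right, top-to-bottom): [18, 15, 14, 11, 10, 9, 8, 7, 6, 5, 4, 3, 2, 1]; [6, 3, 2]; [5, 2, 1]; [2]; [1]. Product of hooks = 108637562880000. So f^λ = 22! / 108637562880000 = 1124000727777607680000 / 108637562880000 = 10346336.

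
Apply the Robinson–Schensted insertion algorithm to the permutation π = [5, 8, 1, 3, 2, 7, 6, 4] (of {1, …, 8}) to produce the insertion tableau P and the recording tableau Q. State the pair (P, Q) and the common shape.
P = [1, 2, 4] / [3, 6] / [5, 7] / [8];  Q = [1, 2, 6] / [3, 4] / [5, 7] / [8];  common shape = (3, 2, 2, 1)

Row-insert the values π_1, π_2, … into P one at a time, bumping the leftmost entry strictly greater than the inserted value down to the next row. The recording tableau Q records, in position (i, j), the step at which that cell was added to P.
  Insert 5 (step 1): P = [5];  Q = [1]
  Insert 8 (step 2): P = [5, 8];  Q = [1, 2]
  Insert 1 (step 3): P = [1, 8] / [5];  Q = [1, 2] / [3]
  Insert 3 (step 4): P = [1, 3] / [5, 8];  Q = [1, 2] / [3, 4]
  Insert 2 (step 5): P = [1, 2] / [3, 8] / [5];  Q = [1, 2] / [3, 4] / [5]
  Insert 7 (step 6): P = [1, 2, 7] / [3, 8] / [5];  Q = [1, 2, 6] / [3, 4] / [5]
  Insert 6 (step 7): P = [1, 2, 6] / [3, 7] / [5, 8];  Q = [1, 2, 6] / [3, 4] / [5, 7]
  Insert 4 (step 8): P = [1, 2, 4] / [3, 6] / [5, 7] / [8];  Q = [1, 2, 6] / [3, 4] / [5, 7] / [8]
Final shape: (3, 2, 2, 1).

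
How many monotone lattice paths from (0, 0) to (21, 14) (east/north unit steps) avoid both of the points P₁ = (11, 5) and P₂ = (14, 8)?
Number of paths = 1517636736

Inclusion–exclusion. Total paths: C(35, 21) = 2319959400. Through P₁: C(16, 11)·C(19, 10) = 403507104. Through P₂: C(22, 14)·C(13, 7) = 548725320. Since P₁ is strictly southwest of P₂, a monotone path through both must visit P₁ then P₂; paths through both = C(16, 11)·C(6, 3)·C(13, 7) = 149909760. Avoid both = 2319959400 − 403507104 − 548725320 + 149909760 = 1517636736.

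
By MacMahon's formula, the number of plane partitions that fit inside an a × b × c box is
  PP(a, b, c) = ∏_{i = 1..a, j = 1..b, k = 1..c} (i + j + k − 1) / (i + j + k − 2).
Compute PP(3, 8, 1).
PP(3, 8, 1) = 165

Evaluate the triple product over i = 1..3, j = 1..8, k = 1..1. The factors are (2/1) · (3/2) · (4/3) · (5/4) · (6/5) · (7/6) · (8/7) · (9/8) · … (24 factors total). The numerators and denominators telescope so the product is an integer; carrying out the multiplication exactly gives PP(3, 8, 1) = 165.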